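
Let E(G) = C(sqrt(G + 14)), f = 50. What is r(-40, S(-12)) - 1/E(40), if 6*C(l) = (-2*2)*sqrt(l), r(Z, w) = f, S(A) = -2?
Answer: 50 + 2**(3/4)*3**(1/4)/4 ≈ 50.553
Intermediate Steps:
r(Z, w) = 50
C(l) = -2*sqrt(l)/3 (C(l) = ((-2*2)*sqrt(l))/6 = (-4*sqrt(l))/6 = -2*sqrt(l)/3)
E(G) = -2*(14 + G)**(1/4)/3 (E(G) = -2*(G + 14)**(1/4)/3 = -2*(14 + G)**(1/4)/3)
r(-40, S(-12)) - 1/E(40) = 50 - 1/((-2*(14 + 40)**(1/4)/3)) = 50 - 1/((-2*54**(1/4)/3)) = 50 - (-1)*24**(1/4)/4 = 50 + 24**(1/4)/4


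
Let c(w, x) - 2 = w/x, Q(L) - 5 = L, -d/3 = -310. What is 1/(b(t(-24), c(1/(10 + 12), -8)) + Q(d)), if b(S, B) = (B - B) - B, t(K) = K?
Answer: 176/164209 ≈ 0.0010718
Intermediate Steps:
d = 930 (d = -3*(-310) = 930)
Q(L) = 5 + L
c(w, x) = 2 + w/x
b(S, B) = -B (b(S, B) = 0 - B = -B)
1/(b(t(-24), c(1/(10 + 12), -8)) + Q(d)) = 1/(-(2 + 1/((10 + 12)*(-8))) + (5 + 930)) = 1/(-(2 - 1/8/22) + 935) = 1/(-(2 + (1/22)*(-1/8)) + 935) = 1/(-(2 - 1/176) + 935) = 1/(-1*351/176 + 935) = 1/(-351/176 + 935) = 1/(164209/176) = 176/164209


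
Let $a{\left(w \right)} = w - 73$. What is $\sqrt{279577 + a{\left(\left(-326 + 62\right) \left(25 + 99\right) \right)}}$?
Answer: $4 \sqrt{15423} \approx 496.76$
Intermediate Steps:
$a{\left(w \right)} = -73 + w$ ($a{\left(w \right)} = w - 73 = -73 + w$)
$\sqrt{279577 + a{\left(\left(-326 + 62\right) \left(25 + 99\right) \right)}} = \sqrt{279577 + \left(-73 + \left(-326 + 62\right) \left(25 + 99\right)\right)} = \sqrt{279577 - 32809} = \sqrt{246768} = 4 \sqrt{15423}$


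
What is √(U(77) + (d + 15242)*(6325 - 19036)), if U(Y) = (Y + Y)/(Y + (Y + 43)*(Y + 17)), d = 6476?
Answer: 2*I*√8901574024401406/11357 ≈ 16615.0*I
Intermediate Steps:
U(Y) = 2*Y/(Y + (17 + Y)*(43 + Y)) (U(Y) = (2*Y)/(Y + (43 + Y)*(17 + Y)) = (2*Y)/(Y + (17 + Y)*(43 + Y)) = 2*Y/(Y + (17 + Y)*(43 + Y)))
√(U(77) + (d + 15242)*(6325 - 19036)) = √(2*77/(731 + 77² + 61*77) + (6476 + 15242)*(6325 - 19036)) = √(2*77/(731 + 5929 + 4697) + 21718*(-12711)) = √(2*77/11357 - 276057498) = √(2*77*(1/11357) - 276057498) = √(154/11357 - 276057498) = √(-3135185004632/11357) = 2*I*√8901574024401406/11357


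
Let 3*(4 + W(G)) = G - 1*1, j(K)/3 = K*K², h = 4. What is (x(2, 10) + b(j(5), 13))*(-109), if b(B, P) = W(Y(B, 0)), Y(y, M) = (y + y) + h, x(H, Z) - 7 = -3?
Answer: -27359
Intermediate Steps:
x(H, Z) = 4 (x(H, Z) = 7 - 3 = 4)
Y(y, M) = 4 + 2*y (Y(y, M) = (y + y) + 4 = 2*y + 4 = 4 + 2*y)
j(K) = 3*K³ (j(K) = 3*(K*K²) = 3*K³)
W(G) = -13/3 + G/3 (W(G) = -4 + (G - 1*1)/3 = -4 + (G - 1)/3 = -4 + (-1 + G)/3 = -4 + (-⅓ + G/3) = -13/3 + G/3)
b(B, P) = -3 + 2*B/3 (b(B, P) = -13/3 + (4 + 2*B)/3 = -13/3 + (4/3 + 2*B/3) = -3 + 2*B/3)
(x(2, 10) + b(j(5), 13))*(-109) = (4 + (-3 + 2*(3*5³)/3))*(-109) = (4 + (-3 + 2*(3*125)/3))*(-109) = (4 + (-3 + (⅔)*375))*(-109) = (4 + (-3 + 250))*(-109) = (4 + 247)*(-109) = 251*(-109) = -27359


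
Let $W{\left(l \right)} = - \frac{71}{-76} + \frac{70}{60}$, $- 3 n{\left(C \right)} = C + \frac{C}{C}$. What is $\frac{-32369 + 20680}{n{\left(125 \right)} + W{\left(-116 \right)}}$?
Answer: $\frac{2665092}{9097} \approx 292.96$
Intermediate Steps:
$n{\left(C \right)} = - \frac{1}{3} - \frac{C}{3}$ ($n{\left(C \right)} = - \frac{C + \frac{C}{C}}{3} = - \frac{C + 1}{3} = - \frac{1 + C}{3} = - \frac{1}{3} - \frac{C}{3}$)
$W{\left(l \right)} = \frac{479}{228}$ ($W{\left(l \right)} = \left(-71\right) \left(- \frac{1}{76}\right) + 70 \cdot \frac{1}{60} = \frac{71}{76} + \frac{7}{6} = \frac{479}{228}$)
$\frac{-32369 + 20680}{n{\left(125 \right)} + W{\left(-116 \right)}} = \frac{-32369 + 20680}{\left(- \frac{1}{3} - \frac{125}{3}\right) + \frac{479}{228}} = - \frac{11689}{\left(- \frac{1}{3} - \frac{125}{3}\right) + \frac{479}{228}} = - \frac{11689}{-42 + \frac{479}{228}} = - \frac{11689}{- \frac{9097}{228}} = \left(-11689\right) \left(- \frac{228}{9097}\right) = \frac{2665092}{9097}$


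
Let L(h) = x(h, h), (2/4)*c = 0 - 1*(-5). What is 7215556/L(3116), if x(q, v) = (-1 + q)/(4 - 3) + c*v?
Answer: 7215556/34275 ≈ 210.52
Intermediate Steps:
c = 10 (c = 2*(0 - 1*(-5)) = 2*(0 + 5) = 2*5 = 10)
x(q, v) = -1 + q + 10*v (x(q, v) = (-1 + q)/(4 - 3) + 10*v = (-1 + q)/1 + 10*v = (-1 + q)*1 + 10*v = (-1 + q) + 10*v = -1 + q + 10*v)
L(h) = -1 + 11*h (L(h) = -1 + h + 10*h = -1 + 11*h)
7215556/L(3116) = 7215556/(-1 + 11*3116) = 7215556/(-1 + 34276) = 7215556/34275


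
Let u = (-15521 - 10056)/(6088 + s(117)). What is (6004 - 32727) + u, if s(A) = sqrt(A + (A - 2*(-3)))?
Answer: -123825466271/4632938 + 25577*sqrt(15)/9265876 ≈ -26727.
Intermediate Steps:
s(A) = sqrt(6 + 2*A) (s(A) = sqrt(A + (A + 6)) = sqrt(A + (6 + A)) = sqrt(6 + 2*A))
u = -25577/(6088 + 4*sqrt(15)) (u = (-15521 - 10056)/(6088 + sqrt(6 + 2*117)) = -25577/(6088 + sqrt(6 + 234)) = -25577/(6088 + sqrt(240)) = -25577/(6088 + 4*sqrt(15)) ≈ -4.1906)
(6004 - 32727) + u = (6004 - 32727) + (-19464097/4632938 + 25577*sqrt(15)/9265876) = -26723 + (-19464097/4632938 + 25577*sqrt(15)/9265876) = -123825466271/4632938 + 25577*sqrt(15)/9265876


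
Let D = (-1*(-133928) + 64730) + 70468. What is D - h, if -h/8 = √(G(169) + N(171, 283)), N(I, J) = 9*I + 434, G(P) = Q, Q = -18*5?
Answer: 269126 + 8*√1883 ≈ 2.6947e+5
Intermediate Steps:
Q = -90
G(P) = -90
N(I, J) = 434 + 9*I
h = -8*√1883 (h = -8*√(-90 + (434 + 9*171)) = -8*√(-90 + (434 + 1539)) = -8*√(-90 + 1973) = -8*√1883 ≈ -347.15)
D = 269126 (D = (133928 + 64730) + 70468 = 198658 + 70468 = 269126)
D - h = 269126 - (-8)*√1883 = 269126 + 8*√1883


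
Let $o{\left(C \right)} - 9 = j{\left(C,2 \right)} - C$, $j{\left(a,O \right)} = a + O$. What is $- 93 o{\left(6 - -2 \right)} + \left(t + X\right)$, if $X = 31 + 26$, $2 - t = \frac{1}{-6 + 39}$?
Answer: $- \frac{31813}{33} \approx -964.03$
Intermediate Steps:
$j{\left(a,O \right)} = O + a$
$o{\left(C \right)} = 11$ ($o{\left(C \right)} = 9 + \left(\left(2 + C\right) - C\right) = 9 + 2 = 11$)
$t = \frac{65}{33}$ ($t = 2 - \frac{1}{-6 + 39} = 2 - \frac{1}{33} = \frac{65}{33} \approx 1.9697$)
$X = 57$
$- 93 o{\left(6 - -2 \right)} + \left(t + X\right) = \left(-93\right) 11 + \left(\frac{65}{33} + 57\right) = -1023 + \frac{1946}{33} = - \frac{31813}{33}$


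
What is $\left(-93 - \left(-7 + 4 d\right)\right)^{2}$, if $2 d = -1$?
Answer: $7056$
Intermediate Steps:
$d = - \frac{1}{2}$ ($d = \frac{1}{2} \left(-1\right) = - \frac{1}{2} \approx -0.5$)
$\left(-93 - \left(-7 + 4 d\right)\right)^{2} = \left(-93 + \left(\left(-4\right) \left(- \frac{1}{2}\right) + 7\right)\right)^{2} = \left(-93 + \left(2 + 7\right)\right)^{2} = \left(-93 + 9\right)^{2} = \left(-84\right)^{2} = 7056$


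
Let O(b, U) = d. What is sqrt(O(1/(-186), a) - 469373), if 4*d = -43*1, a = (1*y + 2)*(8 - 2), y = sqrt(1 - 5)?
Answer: 3*I*sqrt(208615)/2 ≈ 685.12*I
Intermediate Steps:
y = 2*I (y = sqrt(-4) = 2*I ≈ 2.0*I)
a = 12 + 12*I (a = (1*(2*I) + 2)*(8 - 2) = (2*I + 2)*6 = (2 + 2*I)*6 = 12 + 12*I ≈ 12.0 + 12.0*I)
d = -43/4 (d = (-43*1)/4 = (1/4)*(-43) = -43/4 ≈ -10.750)
O(b, U) = -43/4
sqrt(O(1/(-186), a) - 469373) = sqrt(-43/4 - 469373) = sqrt(-1877535/4) = 3*I*sqrt(208615)/2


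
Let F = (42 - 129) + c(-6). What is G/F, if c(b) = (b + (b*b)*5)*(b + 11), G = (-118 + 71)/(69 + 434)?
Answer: -47/393849 ≈ -0.00011934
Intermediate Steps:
G = -47/503 ≈ -0.093439
c(b) = (11 + b)*(b + 5*b²) (c(b) = (b + b²*5)*(11 + b) = (b + 5*b²)*(11 + b) = (11 + b)*(b + 5*b²))
F = 783 (F = (42 - 129) - 6*(11 + 5*(-6)² + 56*(-6)) = -87 - 6*(11 + 5*36 - 336) = -87 - 6*(11 + 180 - 336) = -87 - 6*(-145) = -87 + 870 = 783)
G/F = -47/503/783 = -47/503*1/783 = -47/393849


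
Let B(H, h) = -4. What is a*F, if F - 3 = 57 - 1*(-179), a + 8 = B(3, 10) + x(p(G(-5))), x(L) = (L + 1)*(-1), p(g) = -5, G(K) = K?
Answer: -1912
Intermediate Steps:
x(L) = -1 - L (x(L) = (1 + L)*(-1) = -1 - L)
a = -8 (a = -8 + (-4 + (-1 - 1*(-5))) = -8 + (-4 + (-1 + 5)) = -8 + (-4 + 4) = -8 + 0 = -8)
F = 239 (F = 3 + (57 - 1*(-179)) = 3 + (57 + 179) = 3 + 236 = 239)
a*F = -8*239 = -1912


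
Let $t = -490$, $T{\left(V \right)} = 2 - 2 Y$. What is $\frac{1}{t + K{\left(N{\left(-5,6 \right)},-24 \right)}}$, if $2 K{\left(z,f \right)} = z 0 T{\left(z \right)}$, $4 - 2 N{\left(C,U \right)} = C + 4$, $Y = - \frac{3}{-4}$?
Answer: $- \frac{1}{490} \approx -0.0020408$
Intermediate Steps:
$Y = \frac{3}{4}$ ($Y = \left(-3\right) \left(- \frac{1}{4}\right) = \frac{3}{4} \approx 0.75$)
$N{\left(C,U \right)} = - \frac{C}{2}$ ($N{\left(C,U \right)} = 2 - \frac{C + 4}{2} = 2 - \frac{4 + C}{2} = 2 - \left(2 + \frac{C}{2}\right) = - \frac{C}{2}$)
$T{\left(V \right)} = \frac{1}{2}$ ($T{\left(V \right)} = 2 - \frac{3}{2} = \frac{1}{2}$)
$K{\left(z,f \right)} = 0$ ($K{\left(z,f \right)} = \frac{z 0 \cdot \frac{1}{2}}{2} = \frac{0 \cdot \frac{1}{2}}{2} = \frac{1}{2} \cdot 0 = 0$)
$\frac{1}{t + K{\left(N{\left(-5,6 \right)},-24 \right)}} = \frac{1}{-490 + 0} = \frac{1}{-490} = - \frac{1}{490}$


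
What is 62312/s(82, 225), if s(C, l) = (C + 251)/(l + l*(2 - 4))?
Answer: -1557800/37 ≈ -42103.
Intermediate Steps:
s(C, l) = -(251 + C)/l (s(C, l) = (251 + C)/(l + l*(-2)) = (251 + C)/(l - 2*l) = (251 + C)/((-l)) = (251 + C)*(-1/l) = -(251 + C)/l)
62312/s(82, 225) = 62312/(((-251 - 1*82)/225)) = 62312/(((-251 - 82)/225)) = 62312/(((1/225)*(-333))) = 62312/(-37/25) = 62312*(-25/37) = -1557800/37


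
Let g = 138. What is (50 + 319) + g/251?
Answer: 92757/251 ≈ 369.55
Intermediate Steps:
(50 + 319) + g/251 = (50 + 319) + 138/251 = 369 + 138*(1/251) = 369 + 138/251 = 92757/251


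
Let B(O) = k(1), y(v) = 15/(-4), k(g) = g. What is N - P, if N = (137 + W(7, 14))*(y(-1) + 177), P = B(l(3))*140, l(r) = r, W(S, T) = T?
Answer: 104083/4 ≈ 26021.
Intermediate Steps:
y(v) = -15/4 (y(v) = 15*(-1/4) = -15/4)
B(O) = 1
P = 140 (P = 1*140 = 140)
N = 104643/4 (N = (137 + 14)*(-15/4 + 177) = 151*(693/4) = 104643/4 ≈ 26161.)
N - P = 104643/4 - 1*140 = 104643/4 - 140 = 104083/4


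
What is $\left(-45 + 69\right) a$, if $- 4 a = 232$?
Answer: $-1392$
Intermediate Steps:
$a = -58$ ($a = \left(- \frac{1}{4}\right) 232 = -58$)
$\left(-45 + 69\right) a = \left(-45 + 69\right) \left(-58\right) = 24 \left(-58\right) = -1392$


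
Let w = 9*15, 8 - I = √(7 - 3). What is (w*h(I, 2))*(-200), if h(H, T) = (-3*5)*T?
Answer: 810000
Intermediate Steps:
I = 6 (I = 8 - √(7 - 3) = 8 - √4 = 8 - 1*2 = 8 - 2 = 6)
h(H, T) = -15*T
w = 135
(w*h(I, 2))*(-200) = (135*(-15*2))*(-200) = (135*(-30))*(-200) = -4050*(-200) = 810000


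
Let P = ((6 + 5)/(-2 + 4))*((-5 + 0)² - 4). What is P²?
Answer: 53361/4 ≈ 13340.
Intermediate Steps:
P = 231/2 (P = (11/2)*((-5)² - 4) = (11*(½))*(25 - 4) = (11/2)*21 = 231/2 ≈ 115.50)
P² = (231/2)² = 53361/4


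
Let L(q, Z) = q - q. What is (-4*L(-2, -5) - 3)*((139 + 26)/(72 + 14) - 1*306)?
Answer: 78453/86 ≈ 912.24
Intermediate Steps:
L(q, Z) = 0
(-4*L(-2, -5) - 3)*((139 + 26)/(72 + 14) - 1*306) = (-4*0 - 3)*((139 + 26)/(72 + 14) - 1*306) = (0 - 3)*(165/86 - 306) = -3*(165*(1/86) - 306) = -3*(165/86 - 306) = -3*(-26151/86) = 78453/86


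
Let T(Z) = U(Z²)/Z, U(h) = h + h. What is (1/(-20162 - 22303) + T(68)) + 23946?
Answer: 1022642129/42465 ≈ 24082.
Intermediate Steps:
U(h) = 2*h
T(Z) = 2*Z (T(Z) = (2*Z²)/Z = 2*Z)
(1/(-20162 - 22303) + T(68)) + 23946 = (1/(-20162 - 22303) + 2*68) + 23946 = (1/(-42465) + 136) + 23946 = (-1/42465 + 136) + 23946 = 5775239/42465 + 23946 = 1022642129/42465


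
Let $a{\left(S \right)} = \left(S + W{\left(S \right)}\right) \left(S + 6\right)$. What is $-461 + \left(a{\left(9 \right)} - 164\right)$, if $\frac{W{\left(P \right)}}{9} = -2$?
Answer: $-760$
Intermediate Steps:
$W{\left(P \right)} = -18$ ($W{\left(P \right)} = 9 \left(-2\right) = -18$)
$a{\left(S \right)} = \left(-18 + S\right) \left(6 + S\right)$ ($a{\left(S \right)} = \left(S - 18\right) \left(S + 6\right) = \left(-18 + S\right) \left(6 + S\right)$)
$-461 + \left(a{\left(9 \right)} - 164\right) = -461 - 299 = -760$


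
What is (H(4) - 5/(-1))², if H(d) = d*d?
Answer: 441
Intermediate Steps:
H(d) = d²
(H(4) - 5/(-1))² = (4² - 5/(-1))² = (16 - 5*(-1))² = (16 + 5)² = 21² = 441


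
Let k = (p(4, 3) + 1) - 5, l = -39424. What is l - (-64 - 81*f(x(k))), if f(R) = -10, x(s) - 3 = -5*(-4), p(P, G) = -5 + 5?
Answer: -40170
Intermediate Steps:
p(P, G) = 0
k = -4 (k = (0 + 1) - 5 = 1 - 5 = -4)
x(s) = 23 (x(s) = 3 - 5*(-4) = 3 + 20 = 23)
l - (-64 - 81*f(x(k))) = -39424 - (-64 - 81*(-10)) = -39424 - (-64 + 810) = -39424 - 1*746 = -39424 - 746 = -40170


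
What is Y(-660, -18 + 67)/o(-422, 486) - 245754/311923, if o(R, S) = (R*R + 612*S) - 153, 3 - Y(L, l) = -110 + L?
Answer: -116581242223/148276653049 ≈ -0.78624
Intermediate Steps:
Y(L, l) = 113 - L (Y(L, l) = 3 - (-110 + L) = 3 + (110 - L) = 113 - L)
o(R, S) = -153 + R**2 + 612*S (o(R, S) = (R**2 + 612*S) - 153 = -153 + R**2 + 612*S)
Y(-660, -18 + 67)/o(-422, 486) - 245754/311923 = (113 - 1*(-660))/(-153 + (-422)**2 + 612*486) - 245754/311923 = (113 + 660)/(-153 + 178084 + 297432) - 245754*1/311923 = 773/475363 - 245754/311923 = -116581242223/148276653049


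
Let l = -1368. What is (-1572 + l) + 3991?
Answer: 1051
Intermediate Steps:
(-1572 + l) + 3991 = (-1572 - 1368) + 3991 = -2940 + 3991 = 1051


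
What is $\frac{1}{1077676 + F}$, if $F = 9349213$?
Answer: $\frac{1}{10426889} \approx 9.5906 \cdot 10^{-8}$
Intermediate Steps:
$\frac{1}{1077676 + F} = \frac{1}{1077676 + 9349213} = \frac{1}{10426889}$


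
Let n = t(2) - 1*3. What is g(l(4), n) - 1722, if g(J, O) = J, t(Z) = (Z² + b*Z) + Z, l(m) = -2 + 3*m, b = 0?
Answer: -1712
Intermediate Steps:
t(Z) = Z + Z² (t(Z) = (Z² + 0*Z) + Z = (Z² + 0) + Z = Z² + Z = Z + Z²)
n = 3 (n = 2*(1 + 2) - 1*3 = 2*3 - 3 = 6 - 3 = 3)
g(l(4), n) - 1722 = (-2 + 3*4) - 1722 = (-2 + 12) - 1722 = 10 - 1722 = -1712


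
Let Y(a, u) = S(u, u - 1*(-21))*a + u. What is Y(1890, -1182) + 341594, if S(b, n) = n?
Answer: -1853878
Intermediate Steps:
Y(a, u) = u + a*(21 + u) (Y(a, u) = (u - 1*(-21))*a + u = (u + 21)*a + u = (21 + u)*a + u = a*(21 + u) + u = u + a*(21 + u))
Y(1890, -1182) + 341594 = (-1182 + 1890*(21 - 1182)) + 341594 = (-1182 + 1890*(-1161)) + 341594 = (-1182 - 2194290) + 341594 = -2195472 + 341594 = -1853878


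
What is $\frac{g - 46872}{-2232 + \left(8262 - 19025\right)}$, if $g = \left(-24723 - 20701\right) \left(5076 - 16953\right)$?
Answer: $- \frac{539453976}{12995} \approx -41512.0$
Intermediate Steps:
$g = 539500848$ ($g = \left(-45424\right) \left(-11877\right) = 539500848$)
$\frac{g - 46872}{-2232 + \left(8262 - 19025\right)} = \frac{539500848 - 46872}{-2232 + \left(8262 - 19025\right)} = \frac{539453976}{-2232 + \left(8262 - 19025\right)} = \frac{539453976}{-2232 - 10763} = \frac{539453976}{-12995} = 539453976 \left(- \frac{1}{12995}\right) = - \frac{539453976}{12995}$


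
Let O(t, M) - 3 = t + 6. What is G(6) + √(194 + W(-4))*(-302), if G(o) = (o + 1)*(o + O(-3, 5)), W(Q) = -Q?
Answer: 84 - 906*√22 ≈ -4165.5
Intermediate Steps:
O(t, M) = 9 + t (O(t, M) = 3 + (t + 6) = 3 + (6 + t) = 9 + t)
G(o) = (1 + o)*(6 + o) (G(o) = (o + 1)*(o + (9 - 3)) = (1 + o)*(o + 6) = (1 + o)*(6 + o))
G(6) + √(194 + W(-4))*(-302) = (6 + 6² + 7*6) + √(194 - 1*(-4))*(-302) = (6 + 36 + 42) + √(194 + 4)*(-302) = 84 + √198*(-302) = 84 + (3*√22)*(-302) = 84 - 906*√22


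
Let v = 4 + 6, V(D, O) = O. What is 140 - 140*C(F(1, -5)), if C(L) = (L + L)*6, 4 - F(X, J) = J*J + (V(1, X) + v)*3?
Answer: 90860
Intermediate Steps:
v = 10
F(X, J) = -26 - J² - 3*X (F(X, J) = 4 - (J*J + (X + 10)*3) = 4 - (J² + (10 + X)*3) = 4 - (J² + (30 + 3*X)) = 4 - (30 + J² + 3*X) = 4 + (-30 - J² - 3*X) = -26 - J² - 3*X)
C(L) = 12*L (C(L) = (2*L)*6 = 12*L)
140 - 140*C(F(1, -5)) = 140 - 1680*(-26 - 1*(-5)² - 3*1) = 140 - 1680*(-26 - 1*25 - 3) = 140 - 1680*(-26 - 25 - 3) = 140 - 1680*(-54) = 140 - 140*(-648) = 140 + 90720 = 90860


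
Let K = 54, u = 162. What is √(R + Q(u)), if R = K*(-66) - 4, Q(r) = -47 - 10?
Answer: 5*I*√145 ≈ 60.208*I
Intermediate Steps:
Q(r) = -57
R = -3568 (R = 54*(-66) - 4 = -3564 - 4 = -3568)
√(R + Q(u)) = √(-3568 - 57) = √(-3625) = 5*I*√145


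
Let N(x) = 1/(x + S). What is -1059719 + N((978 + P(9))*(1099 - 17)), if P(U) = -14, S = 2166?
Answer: -1107633134865/1045214 ≈ -1.0597e+6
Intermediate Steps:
N(x) = 1/(2166 + x) (N(x) = 1/(x + 2166) = 1/(2166 + x))
-1059719 + N((978 + P(9))*(1099 - 17)) = -1059719 + 1/(2166 + (978 - 14)*(1099 - 17)) = -1059719 + 1/(2166 + 964*1082) = -1059719 + 1/(2166 + 1043048) = -1059719 + 1/1045214 = -1107633134865/1045214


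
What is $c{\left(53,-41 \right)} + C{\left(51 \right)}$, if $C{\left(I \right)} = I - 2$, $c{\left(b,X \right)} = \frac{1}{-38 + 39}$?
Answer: $50$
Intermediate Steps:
$c{\left(b,X \right)} = 1$ ($c{\left(b,X \right)} = 1^{-1} = 1$)
$C{\left(I \right)} = -2 + I$ ($C{\left(I \right)} = I - 2 = -2 + I$)
$c{\left(53,-41 \right)} + C{\left(51 \right)} = 1 + \left(-2 + 51\right) = 1 + 49 = 50$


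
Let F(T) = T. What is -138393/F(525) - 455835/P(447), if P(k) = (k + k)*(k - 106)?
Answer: -4714330333/17783150 ≈ -265.10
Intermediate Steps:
P(k) = 2*k*(-106 + k) (P(k) = (2*k)*(-106 + k) = 2*k*(-106 + k))
-138393/F(525) - 455835/P(447) = -138393/525 - 455835*1/(894*(-106 + 447)) = -138393*1/525 - 455835/(2*447*341) = -46131/175 - 455835/304854 = -46131/175 - 455835*1/304854 = -46131/175 - 151945/101618 = -4714330333/17783150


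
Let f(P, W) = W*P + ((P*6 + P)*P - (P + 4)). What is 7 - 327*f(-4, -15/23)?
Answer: -861811/23 ≈ -37470.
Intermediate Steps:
f(P, W) = -4 - P + 7*P² + P*W (f(P, W) = P*W + ((6*P + P)*P - (4 + P)) = P*W + ((7*P)*P + (-4 - P)) = P*W + (7*P² + (-4 - P)) = P*W + (-4 - P + 7*P²) = -4 - P + 7*P² + P*W)
7 - 327*f(-4, -15/23) = 7 - 327*(-4 - 1*(-4) + 7*(-4)² - (-60)/23) = 7 - 327*(-4 + 4 + 7*16 - (-60)/23) = 7 - 327*(-4 + 4 + 112 - 4*(-15/23)) = 7 - 327*(-4 + 4 + 112 + 60/23) = 7 - 327*2636/23 = 7 - 861972/23 = -861811/23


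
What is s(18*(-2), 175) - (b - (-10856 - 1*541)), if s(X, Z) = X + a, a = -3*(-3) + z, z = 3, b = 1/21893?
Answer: -250039954/21893 ≈ -11421.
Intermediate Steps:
b = 1/21893 ≈ 4.5677e-5
a = 12 (a = -3*(-3) + 3 = 9 + 3 = 12)
s(X, Z) = 12 + X (s(X, Z) = X + 12 = 12 + X)
s(18*(-2), 175) - (b - (-10856 - 1*541)) = (12 + 18*(-2)) - (1/21893 - (-10856 - 1*541)) = (12 - 36) - (1/21893 - (-10856 - 541)) = -24 - (1/21893 - 1*(-11397)) = -24 - (1/21893 + 11397) = -24 - 1*249514522/21893 = -24 - 249514522/21893 = -250039954/21893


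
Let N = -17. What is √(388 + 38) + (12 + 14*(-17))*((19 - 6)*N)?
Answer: 49946 + √426 ≈ 49967.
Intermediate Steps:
√(388 + 38) + (12 + 14*(-17))*((19 - 6)*N) = √(388 + 38) + (12 + 14*(-17))*((19 - 6)*(-17)) = √426 + (12 - 238)*(13*(-17)) = √426 - 226*(-221) = √426 + 49946 = 49946 + √426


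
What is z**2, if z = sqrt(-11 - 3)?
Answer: -14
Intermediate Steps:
z = I*sqrt(14) (z = sqrt(-14) = I*sqrt(14) ≈ 3.7417*I)
z**2 = (I*sqrt(14))**2 = -14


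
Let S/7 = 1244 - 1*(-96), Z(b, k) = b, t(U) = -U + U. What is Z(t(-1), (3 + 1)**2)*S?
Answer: 0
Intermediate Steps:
t(U) = 0
S = 9380 (S = 7*(1244 - 1*(-96)) = 7*(1244 + 96) = 7*1340 = 9380)
Z(t(-1), (3 + 1)**2)*S = 0*9380 = 0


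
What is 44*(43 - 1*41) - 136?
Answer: -48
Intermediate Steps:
44*(43 - 1*41) - 136 = 44*(43 - 41) - 136 = 44*2 - 136 = 88 - 136 = -48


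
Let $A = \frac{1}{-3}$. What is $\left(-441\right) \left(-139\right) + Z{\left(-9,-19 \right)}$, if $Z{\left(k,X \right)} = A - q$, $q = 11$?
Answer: $\frac{183863}{3} \approx 61288.0$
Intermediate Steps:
$A = - \frac{1}{3} \approx -0.33333$
$Z{\left(k,X \right)} = - \frac{34}{3}$ ($Z{\left(k,X \right)} = - \frac{1}{3} - 11 = - \frac{34}{3}$)
$\left(-441\right) \left(-139\right) + Z{\left(-9,-19 \right)} = \left(-441\right) \left(-139\right) - \frac{34}{3} = 61299 - \frac{34}{3} = \frac{183863}{3}$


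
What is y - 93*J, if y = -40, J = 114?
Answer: -10642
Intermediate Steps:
y - 93*J = -40 - 93*114 = -40 - 10602 = -10642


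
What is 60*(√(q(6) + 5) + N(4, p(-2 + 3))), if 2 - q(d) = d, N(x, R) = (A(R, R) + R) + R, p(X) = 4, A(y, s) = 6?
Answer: 900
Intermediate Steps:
N(x, R) = 6 + 2*R (N(x, R) = (6 + R) + R = 6 + 2*R)
q(d) = 2 - d
60*(√(q(6) + 5) + N(4, p(-2 + 3))) = 60*(√((2 - 1*6) + 5) + (6 + 2*4)) = 60*(√((2 - 6) + 5) + (6 + 8)) = 60*(√(-4 + 5) + 14) = 60*(√1 + 14) = 60*(1 + 14) = 60*15 = 900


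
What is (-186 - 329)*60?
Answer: -30900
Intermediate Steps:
(-186 - 329)*60 = -515*60 = -30900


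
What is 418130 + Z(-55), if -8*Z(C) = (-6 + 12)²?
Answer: 836251/2 ≈ 4.1813e+5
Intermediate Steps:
Z(C) = -9/2 (Z(C) = -(-6 + 12)²/8 = -⅛*6² = -⅛*36 = -9/2)
418130 + Z(-55) = 418130 - 9/2 = 836251/2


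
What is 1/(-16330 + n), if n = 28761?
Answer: 1/12431 ≈ 8.0444e-5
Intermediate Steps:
1/(-16330 + n) = 1/(-16330 + 28761) = 1/12431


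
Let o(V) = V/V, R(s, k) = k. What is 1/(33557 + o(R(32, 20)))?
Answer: 1/33558 ≈ 2.9799e-5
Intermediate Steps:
o(V) = 1
1/(33557 + o(R(32, 20))) = 1/(33557 + 1) = 1/33558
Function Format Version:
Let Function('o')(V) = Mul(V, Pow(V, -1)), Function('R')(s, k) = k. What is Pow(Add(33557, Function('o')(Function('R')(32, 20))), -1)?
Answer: Rational(1, 33558) ≈ 2.9799e-5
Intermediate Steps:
Function('o')(V) = 1
Pow(Add(33557, Function('o')(Function('R')(32, 20))), -1) = Pow(Add(33557, 1), -1) = Pow(33558, -1) = Rational(1, 33558)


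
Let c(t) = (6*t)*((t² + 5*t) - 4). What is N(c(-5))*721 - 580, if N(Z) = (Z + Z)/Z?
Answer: 862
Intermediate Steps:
c(t) = 6*t*(-4 + t² + 5*t) (c(t) = (6*t)*(-4 + t² + 5*t) = 6*t*(-4 + t² + 5*t))
N(Z) = 2 (N(Z) = (2*Z)/Z = 2)
N(c(-5))*721 - 580 = 2*721 - 580 = 1442 - 580 = 862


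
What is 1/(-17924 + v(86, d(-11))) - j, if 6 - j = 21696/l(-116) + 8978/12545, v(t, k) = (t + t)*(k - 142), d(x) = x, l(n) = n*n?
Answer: -68555702833/18669890512 ≈ -3.6720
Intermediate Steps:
l(n) = n**2
v(t, k) = 2*t*(-142 + k) (v(t, k) = (2*t)*(-142 + k) = 2*t*(-142 + k))
j = 38740552/10550345 (j = 6 - (21696/((-116)**2) + 8978/12545) = 6 - (21696/13456 + 8978*(1/12545)) = 6 - (21696*(1/13456) + 8978/12545) = 6 - (1356/841 + 8978/12545) = 6 - 1*24561518/10550345 = 6 - 24561518/10550345 = 38740552/10550345 ≈ 3.6720)
1/(-17924 + v(86, d(-11))) - j = 1/(-17924 + 2*86*(-142 - 11)) - 1*38740552/10550345 = 1/(-17924 + 2*86*(-153)) - 38740552/10550345 = 1/(-17924 - 26316) - 38740552/10550345 = 1/(-44240) - 38740552/10550345 = -1/44240 - 38740552/10550345 = -68555702833/18669890512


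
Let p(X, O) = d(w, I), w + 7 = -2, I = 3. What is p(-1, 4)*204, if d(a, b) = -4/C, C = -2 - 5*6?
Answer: 51/2 ≈ 25.500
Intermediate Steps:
C = -32 (C = -2 - 30 = -32)
w = -9 (w = -7 - 2 = -9)
d(a, b) = ⅛ (d(a, b) = -4/(-32) = -4*(-1/32) = ⅛)
p(X, O) = ⅛
p(-1, 4)*204 = (⅛)*204 = 51/2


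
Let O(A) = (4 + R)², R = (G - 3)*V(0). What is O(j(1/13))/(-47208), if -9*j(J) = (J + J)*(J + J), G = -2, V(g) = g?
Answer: -2/5901 ≈ -0.00033893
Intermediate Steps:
j(J) = -4*J²/9 (j(J) = -(J + J)*(J + J)/9 = -2*J*2*J/9 = -4*J²/9)
R = 0 (R = (-2 - 3)*0 = -5*0 = 0)
O(A) = 16 (O(A) = (4 + 0)² = 4² = 16)
O(j(1/13))/(-47208) = 16/(-47208) = 16*(-1/47208) = -2/5901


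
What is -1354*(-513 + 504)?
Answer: 12186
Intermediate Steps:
-1354*(-513 + 504) = -1354*(-9) = 12186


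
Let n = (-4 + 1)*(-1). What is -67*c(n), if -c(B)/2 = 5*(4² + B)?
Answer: 12730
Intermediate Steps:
n = 3 (n = -3*(-1) = 3)
c(B) = -160 - 10*B (c(B) = -10*(4² + B) = -10*(16 + B) = -2*(80 + 5*B) = -160 - 10*B)
-67*c(n) = -67*(-160 - 10*3) = -67*(-160 - 30) = -67*(-190) = 12730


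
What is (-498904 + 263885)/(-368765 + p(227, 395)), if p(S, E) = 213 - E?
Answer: 235019/368947 ≈ 0.63700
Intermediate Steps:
(-498904 + 263885)/(-368765 + p(227, 395)) = (-498904 + 263885)/(-368765 + (213 - 1*395)) = -235019/(-368765 + (213 - 395)) = -235019/(-368765 - 182) = -235019/(-368947) = -235019*(-1/368947) = 235019/368947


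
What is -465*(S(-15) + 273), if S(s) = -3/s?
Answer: -127038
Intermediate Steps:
-465*(S(-15) + 273) = -465*(-3/(-15) + 273) = -465*(-3*(-1/15) + 273) = -465*(⅕ + 273) = -465*1366/5 = -127038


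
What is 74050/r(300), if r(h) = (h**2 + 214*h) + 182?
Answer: 37025/77191 ≈ 0.47965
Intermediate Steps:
r(h) = 182 + h**2 + 214*h
74050/r(300) = 74050/(182 + 300**2 + 214*300) = 74050/(182 + 90000 + 64200) = 74050/154382 = 74050*(1/154382) = 37025/77191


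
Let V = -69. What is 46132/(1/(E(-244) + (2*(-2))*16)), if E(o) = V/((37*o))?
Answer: -6662879359/2257 ≈ -2.9521e+6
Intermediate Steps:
E(o) = -69/(37*o) (E(o) = -69*1/(37*o) = -69/(37*o))
46132/(1/(E(-244) + (2*(-2))*16)) = 46132/(1/(-69/37/(-244) + (2*(-2))*16)) = 46132/(1/(-69/37*(-1/244) - 4*16)) = 46132/(1/(69/9028 - 64)) = 46132/(1/(-577723/9028)) = 46132/(-9028/577723) = 46132*(-577723/9028) = -6662879359/2257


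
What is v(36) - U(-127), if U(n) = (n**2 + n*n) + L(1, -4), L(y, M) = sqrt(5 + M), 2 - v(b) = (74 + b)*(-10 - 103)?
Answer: -19827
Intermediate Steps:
v(b) = 8364 + 113*b (v(b) = 2 - (74 + b)*(-10 - 103) = 2 - (74 + b)*(-113) = 2 - (-8362 - 113*b) = 2 + (8362 + 113*b) = 8364 + 113*b)
U(n) = 1 + 2*n**2 (U(n) = (n**2 + n*n) + sqrt(5 - 4) = (n**2 + n**2) + sqrt(1) = 2*n**2 + 1 = 1 + 2*n**2)
v(36) - U(-127) = (8364 + 113*36) - (1 + 2*(-127)**2) = (8364 + 4068) - (1 + 2*16129) = 12432 - (1 + 32258) = 12432 - 1*32259 = 12432 - 32259 = -19827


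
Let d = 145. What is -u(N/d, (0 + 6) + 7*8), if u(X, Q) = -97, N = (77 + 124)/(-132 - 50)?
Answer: 97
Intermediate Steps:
N = -201/182 (N = 201/(-182) = 201*(-1/182) = -201/182 ≈ -1.1044)
-u(N/d, (0 + 6) + 7*8) = -1*(-97) = 97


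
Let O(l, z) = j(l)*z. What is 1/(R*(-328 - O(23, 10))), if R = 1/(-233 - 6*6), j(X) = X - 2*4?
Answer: 269/478 ≈ 0.56276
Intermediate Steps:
j(X) = -8 + X (j(X) = X - 8 = -8 + X)
O(l, z) = z*(-8 + l) (O(l, z) = (-8 + l)*z = z*(-8 + l))
R = -1/269 (R = 1/(-233 - 36) = 1/(-269) = -1/269 ≈ -0.0037175)
1/(R*(-328 - O(23, 10))) = 1/((-1/269)*(-328 - 10*(-8 + 23))) = -269/(-328 - 10*15) = -269/(-328 - 1*150) = -269/(-328 - 150) = -269/(-478) = -269*(-1/478) = 269/478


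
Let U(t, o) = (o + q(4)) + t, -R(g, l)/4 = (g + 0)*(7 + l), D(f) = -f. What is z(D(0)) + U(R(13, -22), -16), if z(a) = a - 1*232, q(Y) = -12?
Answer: 520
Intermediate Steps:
R(g, l) = -4*g*(7 + l) (R(g, l) = -4*(g + 0)*(7 + l) = -4*g*(7 + l))
U(t, o) = -12 + o + t (U(t, o) = (o - 12) + t = (-12 + o) + t = -12 + o + t)
z(a) = -232 + a (z(a) = a - 232 = -232 + a)
z(D(0)) + U(R(13, -22), -16) = (-232 - 1*0) + (-12 - 16 - 4*13*(7 - 22)) = (-232 + 0) + (-12 - 16 - 4*13*(-15)) = -232 + (-12 - 16 + 780) = -232 + 752 = 520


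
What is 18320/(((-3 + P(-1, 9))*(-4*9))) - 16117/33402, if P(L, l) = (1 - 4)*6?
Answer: 49978349/2104326 ≈ 23.750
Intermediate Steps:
P(L, l) = -18 (P(L, l) = -3*6 = -18)
18320/(((-3 + P(-1, 9))*(-4*9))) - 16117/33402 = 18320/(((-3 - 18)*(-4*9))) - 16117/33402 = 18320/((-21*(-36))) - 16117*1/33402 = 18320/756 - 16117/33402 = 18320*(1/756) - 16117/33402 = 4580/189 - 16117/33402 = 49978349/2104326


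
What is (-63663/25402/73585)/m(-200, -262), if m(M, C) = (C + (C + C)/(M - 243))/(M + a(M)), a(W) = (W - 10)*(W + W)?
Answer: 39389783570/3599530321569 ≈ 0.010943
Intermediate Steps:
a(W) = 2*W*(-10 + W) (a(W) = (-10 + W)*(2*W) = 2*W*(-10 + W))
m(M, C) = (C + 2*C/(-243 + M))/(M + 2*M*(-10 + M)) (m(M, C) = (C + (C + C)/(M - 243))/(M + 2*M*(-10 + M)) = (C + (2*C)/(-243 + M))/(M + 2*M*(-10 + M)) = (C + 2*C/(-243 + M))/(M + 2*M*(-10 + M)))
(-63663/25402/73585)/m(-200, -262) = (-63663/25402/73585)/((-262*(-241 - 200)/(-200*(4617 - 505*(-200) + 2*(-200)**2)))) = (-63663*1/25402*(1/73585))/((-262*(-1/200)*(-441)/(4617 + 101000 + 2*40000))) = (-63663/25402*1/73585)/((-262*(-1/200)*(-441)/(4617 + 101000 + 80000))) = -63663/(1869206170*((-262*(-1/200)*(-441)/185617))) = -63663/(1869206170*((-262*(-1/200)*1/185617*(-441)))) = -63663/(1869206170*(-57771/18561700)) = -63663/1869206170*(-18561700/57771) = 39389783570/3599530321569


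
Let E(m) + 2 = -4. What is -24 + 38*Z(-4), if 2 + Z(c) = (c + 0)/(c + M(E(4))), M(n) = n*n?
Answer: -419/4 ≈ -104.75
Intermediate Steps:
E(m) = -6 (E(m) = -2 - 4 = -6)
M(n) = n²
Z(c) = -2 + c/(36 + c) (Z(c) = -2 + (c + 0)/(c + (-6)²) = -2 + c/(c + 36) = -2 + c/(36 + c))
-24 + 38*Z(-4) = -24 + 38*((-72 - 1*(-4))/(36 - 4)) = -24 + 38*((-72 + 4)/32) = -24 + 38*((1/32)*(-68)) = -24 + 38*(-17/8) = -24 - 323/4 = -419/4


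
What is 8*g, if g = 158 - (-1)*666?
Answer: 6592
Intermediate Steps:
g = 824 (g = 158 - 1*(-666) = 158 + 666 = 824)
8*g = 8*824 = 6592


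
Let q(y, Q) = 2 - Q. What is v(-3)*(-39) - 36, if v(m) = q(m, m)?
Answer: -231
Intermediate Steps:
v(m) = 2 - m
v(-3)*(-39) - 36 = (2 - 1*(-3))*(-39) - 36 = (2 + 3)*(-39) - 36 = 5*(-39) - 36 = -195 - 36 = -231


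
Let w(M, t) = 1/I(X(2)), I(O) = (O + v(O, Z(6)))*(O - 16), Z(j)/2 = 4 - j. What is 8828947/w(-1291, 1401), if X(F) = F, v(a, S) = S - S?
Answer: -247210516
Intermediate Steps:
Z(j) = 8 - 2*j (Z(j) = 2*(4 - j) = 8 - 2*j)
v(a, S) = 0
I(O) = O*(-16 + O) (I(O) = (O + 0)*(O - 16) = O*(-16 + O))
w(M, t) = -1/28 (w(M, t) = 1/(2*(-16 + 2)) = 1/(2*(-14)) = 1/(-28) = -1/28)
8828947/w(-1291, 1401) = 8828947/(-1/28) = 8828947*(-28) = -247210516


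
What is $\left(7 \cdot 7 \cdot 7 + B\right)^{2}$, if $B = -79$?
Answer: $69696$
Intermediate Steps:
$\left(7 \cdot 7 \cdot 7 + B\right)^{2} = \left(7 \cdot 7 \cdot 7 - 79\right)^{2} = \left(49 \cdot 7 - 79\right)^{2} = \left(343 - 79\right)^{2} = 264^{2} = 69696$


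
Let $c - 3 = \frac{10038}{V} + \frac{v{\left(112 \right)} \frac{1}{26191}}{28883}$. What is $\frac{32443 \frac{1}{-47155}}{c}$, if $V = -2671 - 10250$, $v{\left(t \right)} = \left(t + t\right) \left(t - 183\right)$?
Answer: $- \frac{105703716969470653}{341551978612620785} \approx -0.30948$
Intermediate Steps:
$v{\left(t \right)} = 2 t \left(-183 + t\right)$
$V = -12921$ ($V = -2671 - 10250 = -12921$)
$c = \frac{7243176303947}{3258136330471}$ ($c = 3 + \left(\frac{10038}{-12921} + \frac{2 \cdot 112 \left(-183 + 112\right) \frac{1}{26191}}{28883}\right) = 3 + \left(10038 \left(- \frac{1}{12921}\right) + 2 \cdot 112 \left(-71\right) \frac{1}{26191} \cdot \frac{1}{28883}\right) = 3 - \left(\frac{3346}{4307} - \left(-15904\right) \frac{1}{26191} \cdot \frac{1}{28883}\right) = 3 - \frac{2531232687466}{3258136330471} = \frac{7243176303947}{3258136330471} \approx 2.2231$)
$\frac{32443 \frac{1}{-47155}}{c} = \frac{32443 \frac{1}{-47155}}{\frac{7243176303947}{3258136330471}} = 32443 \left(- \frac{1}{47155}\right) \frac{3258136330471}{7243176303947} = \left(- \frac{32443}{47155}\right) \frac{3258136330471}{7243176303947} = - \frac{105703716969470653}{341551978612620785}$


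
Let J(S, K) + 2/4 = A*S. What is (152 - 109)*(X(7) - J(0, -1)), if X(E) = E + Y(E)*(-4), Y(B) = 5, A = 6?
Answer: -1075/2 ≈ -537.50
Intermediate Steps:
X(E) = -20 + E (X(E) = E + 5*(-4) = E - 20 = -20 + E)
J(S, K) = -½ + 6*S
(152 - 109)*(X(7) - J(0, -1)) = (152 - 109)*((-20 + 7) - (-½ + 6*0)) = 43*(-13 - (-½ + 0)) = 43*(-13 - 1*(-½)) = 43*(-13 + ½) = 43*(-25/2) = -1075/2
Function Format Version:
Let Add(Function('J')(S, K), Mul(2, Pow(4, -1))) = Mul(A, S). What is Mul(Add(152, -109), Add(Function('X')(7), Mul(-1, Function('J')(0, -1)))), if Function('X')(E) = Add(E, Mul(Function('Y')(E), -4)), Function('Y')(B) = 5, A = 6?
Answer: Rational(-1075, 2) ≈ -537.50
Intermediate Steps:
Function('X')(E) = Add(-20, E) (Function('X')(E) = Add(E, Mul(5, -4)) = Add(E, -20) = Add(-20, E))
Function('J')(S, K) = Add(Rational(-1, 2), Mul(6, S))
Mul(Add(152, -109), Add(Function('X')(7), Mul(-1, Function('J')(0, -1)))) = Mul(Add(152, -109), Add(Add(-20, 7), Mul(-1, Add(Rational(-1, 2), Mul(6, 0))))) = Mul(43, Add(-13, Mul(-1, Add(Rational(-1, 2), 0)))) = Mul(43, Add(-13, Mul(-1, Rational(-1, 2)))) = Mul(43, Add(-13, Rational(1, 2))) = Mul(43, Rational(-25, 2)) = Rational(-1075, 2)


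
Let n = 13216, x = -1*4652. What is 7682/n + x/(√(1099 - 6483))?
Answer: 3841/6608 + 1163*I*√1346/673 ≈ 0.58127 + 63.4*I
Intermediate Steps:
x = -4652
7682/n + x/(√(1099 - 6483)) = 7682/13216 - 4652/√(1099 - 6483) = 7682*(1/13216) - 4652*(-I*√1346/2692) = 3841/6608 - 4652*(-I*√1346/2692) = 3841/6608 - (-1163)*I*√1346/673 = 3841/6608 + 1163*I*√1346/673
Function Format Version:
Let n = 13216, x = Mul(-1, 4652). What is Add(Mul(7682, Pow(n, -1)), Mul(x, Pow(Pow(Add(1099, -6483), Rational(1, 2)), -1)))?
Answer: Add(Rational(3841, 6608), Mul(Rational(1163, 673), I, Pow(1346, Rational(1, 2)))) ≈ Add(0.58127, Mul(63.400, I))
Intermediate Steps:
x = -4652
Add(Mul(7682, Pow(n, -1)), Mul(x, Pow(Pow(Add(1099, -6483), Rational(1, 2)), -1))) = Add(Mul(7682, Pow(13216, -1)), Mul(-4652, Pow(Pow(Add(1099, -6483), Rational(1, 2)), -1))) = Add(Mul(7682, Rational(1, 13216)), Mul(-4652, Pow(Pow(-5384, Rational(1, 2)), -1))) = Add(Rational(3841, 6608), Mul(-4652, Pow(Mul(2, I, Pow(1346, Rational(1, 2))), -1))) = Add(Rational(3841, 6608), Mul(-4652, Mul(Rational(-1, 2692), I, Pow(1346, Rational(1, 2))))) = Add(Rational(3841, 6608), Mul(Rational(1163, 673), I, Pow(1346, Rational(1, 2))))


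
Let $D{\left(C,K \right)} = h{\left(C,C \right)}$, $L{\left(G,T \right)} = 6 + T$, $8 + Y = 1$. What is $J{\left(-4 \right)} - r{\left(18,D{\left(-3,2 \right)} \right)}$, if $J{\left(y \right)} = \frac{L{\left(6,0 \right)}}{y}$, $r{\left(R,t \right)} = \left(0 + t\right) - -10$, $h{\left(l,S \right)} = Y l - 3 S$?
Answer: $- \frac{83}{2} \approx -41.5$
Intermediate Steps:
$Y = -7$ ($Y = -8 + 1 = -7$)
$h{\left(l,S \right)} = - 7 l - 3 S$
$D{\left(C,K \right)} = - 10 C$ ($D{\left(C,K \right)} = - 7 C - 3 C = - 10 C$)
$r{\left(R,t \right)} = 10 + t$ ($r{\left(R,t \right)} = t + 10 = 10 + t$)
$J{\left(y \right)} = \frac{6}{y}$ ($J{\left(y \right)} = \frac{6 + 0}{y} = \frac{6}{y}$)
$J{\left(-4 \right)} - r{\left(18,D{\left(-3,2 \right)} \right)} = \frac{6}{-4} - \left(10 - -30\right) = 6 \left(- \frac{1}{4}\right) - \left(10 + 30\right) = - \frac{3}{2} - 40 = - \frac{83}{2}$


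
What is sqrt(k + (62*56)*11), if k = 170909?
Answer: sqrt(209101) ≈ 457.28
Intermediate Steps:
sqrt(k + (62*56)*11) = sqrt(170909 + (62*56)*11) = sqrt(170909 + 3472*11) = sqrt(170909 + 38192) = sqrt(209101)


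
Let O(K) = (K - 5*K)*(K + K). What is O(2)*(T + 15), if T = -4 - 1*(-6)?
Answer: -544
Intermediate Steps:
T = 2 (T = -4 + 6 = 2)
O(K) = -8*K² (O(K) = (-4*K)*(2*K) = -8*K²)
O(2)*(T + 15) = (-8*2²)*(2 + 15) = -8*4*17 = -32*17 = -544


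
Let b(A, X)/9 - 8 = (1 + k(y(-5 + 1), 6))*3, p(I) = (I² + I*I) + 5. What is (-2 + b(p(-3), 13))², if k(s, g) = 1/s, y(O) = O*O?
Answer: 2493241/256 ≈ 9739.2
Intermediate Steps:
y(O) = O²
p(I) = 5 + 2*I² (p(I) = (I² + I²) + 5 = 2*I² + 5 = 5 + 2*I²)
b(A, X) = 1611/16 (b(A, X) = 72 + 9*((1 + 1/((-5 + 1)²))*3) = 72 + 9*((1 + 1/((-4)²))*3) = 72 + 9*((1 + 1/16)*3) = 72 + 9*((17/16)*3) = 72 + 9*(51/16) = 72 + 459/16 = 1611/16)
(-2 + b(p(-3), 13))² = (-2 + 1611/16)² = (1579/16)² = 2493241/256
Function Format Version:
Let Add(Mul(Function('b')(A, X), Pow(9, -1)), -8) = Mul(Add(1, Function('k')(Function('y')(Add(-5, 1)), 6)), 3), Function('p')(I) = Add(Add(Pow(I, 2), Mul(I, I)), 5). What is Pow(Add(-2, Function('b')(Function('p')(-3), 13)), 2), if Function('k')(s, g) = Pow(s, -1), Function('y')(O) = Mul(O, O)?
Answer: Rational(2493241, 256) ≈ 9739.2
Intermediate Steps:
Function('y')(O) = Pow(O, 2)
Function('p')(I) = Add(5, Mul(2, Pow(I, 2))) (Function('p')(I) = Add(Add(Pow(I, 2), Pow(I, 2)), 5) = Add(Mul(2, Pow(I, 2)), 5) = Add(5, Mul(2, Pow(I, 2))))
Function('b')(A, X) = Rational(1611, 16) (Function('b')(A, X) = Add(72, Mul(9, Mul(Add(1, Pow(Pow(Add(-5, 1), 2), -1)), 3))) = Add(72, Mul(9, Mul(Add(1, Pow(Pow(-4, 2), -1)), 3))) = Add(72, Mul(9, Mul(Add(1, Pow(16, -1)), 3))) = Add(72, Mul(9, Mul(Add(1, Rational(1, 16)), 3))) = Add(72, Mul(9, Mul(Rational(17, 16), 3))) = Add(72, Mul(9, Rational(51, 16))) = Add(72, Rational(459, 16)) = Rational(1611, 16))
Pow(Add(-2, Function('b')(Function('p')(-3), 13)), 2) = Pow(Add(-2, Rational(1611, 16)), 2) = Pow(Rational(1579, 16), 2) = Rational(2493241, 256)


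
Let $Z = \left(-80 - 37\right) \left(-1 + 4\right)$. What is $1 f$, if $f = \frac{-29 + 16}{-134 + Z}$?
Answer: $\frac{13}{485} \approx 0.026804$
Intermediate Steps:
$Z = -351$ ($Z = \left(-117\right) 3 = -351$)
$f = \frac{13}{485}$ ($f = \frac{-29 + 16}{-134 - 351} = - \frac{13}{-485} = \left(-13\right) \left(- \frac{1}{485}\right) = \frac{13}{485} \approx 0.026804$)
$1 f = 1 \cdot \frac{13}{485} = \frac{13}{485}$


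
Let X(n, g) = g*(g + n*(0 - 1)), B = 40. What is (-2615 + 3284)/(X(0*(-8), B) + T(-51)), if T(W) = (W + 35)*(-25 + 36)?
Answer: 669/1424 ≈ 0.46980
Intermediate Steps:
T(W) = 385 + 11*W (T(W) = (35 + W)*11 = 385 + 11*W)
X(n, g) = g*(g - n) (X(n, g) = g*(g + n*(-1)) = g*(g - n))
(-2615 + 3284)/(X(0*(-8), B) + T(-51)) = (-2615 + 3284)/(40*(40 - 0*(-8)) + (385 + 11*(-51))) = 669/(40*(40 - 1*0) + (385 - 561)) = 669/(40*(40 + 0) - 176) = 669/(40*40 - 176) = 669/(1600 - 176) = 669/1424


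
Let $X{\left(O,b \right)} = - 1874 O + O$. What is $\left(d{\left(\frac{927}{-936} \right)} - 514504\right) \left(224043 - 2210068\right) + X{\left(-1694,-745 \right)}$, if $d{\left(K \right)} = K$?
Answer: $\frac{106269586424623}{104} \approx 1.0218 \cdot 10^{12}$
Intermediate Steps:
$X{\left(O,b \right)} = - 1873 O$
$\left(d{\left(\frac{927}{-936} \right)} - 514504\right) \left(224043 - 2210068\right) + X{\left(-1694,-745 \right)} = \left(\frac{927}{-936} - 514504\right) \left(224043 - 2210068\right) - -3172862 = \left(927 \left(- \frac{1}{936}\right) - 514504\right) \left(-1986025\right) + 3172862 = \left(- \frac{103}{104} - 514504\right) \left(-1986025\right) + 3172862 = \left(- \frac{53508519}{104}\right) \left(-1986025\right) + 3172862 = \frac{106269256446975}{104} + 3172862 = \frac{106269586424623}{104}$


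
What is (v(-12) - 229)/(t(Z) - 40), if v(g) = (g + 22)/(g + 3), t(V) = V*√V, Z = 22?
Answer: -10355/10179 - 22781*√22/40716 ≈ -3.6416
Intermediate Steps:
t(V) = V^(3/2)
v(g) = (22 + g)/(3 + g)
(v(-12) - 229)/(t(Z) - 40) = ((22 - 12)/(3 - 12) - 229)/(22^(3/2) - 40) = (10/(-9) - 229)/(22*√22 - 40) = (-⅑*10 - 229)/(-40 + 22*√22) = (-10/9 - 229)/(-40 + 22*√22) = -2071/(9*(-40 + 22*√22))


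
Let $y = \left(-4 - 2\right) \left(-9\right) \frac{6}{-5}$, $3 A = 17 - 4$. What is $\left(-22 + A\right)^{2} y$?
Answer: $- \frac{101124}{5} \approx -20225.0$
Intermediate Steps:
$A = \frac{13}{3}$ ($A = \frac{17 - 4}{3} = \frac{1}{3} \cdot 13 = \frac{13}{3} \approx 4.3333$)
$y = - \frac{324}{5}$ ($y = \left(-4 - 2\right) \left(-9\right) 6 \left(- \frac{1}{5}\right) = \left(-6\right) \left(-9\right) \left(- \frac{6}{5}\right) = 54 \left(- \frac{6}{5}\right) = - \frac{324}{5} \approx -64.8$)
$\left(-22 + A\right)^{2} y = \left(-22 + \frac{13}{3}\right)^{2} \left(- \frac{324}{5}\right) = \left(- \frac{53}{3}\right)^{2} \left(- \frac{324}{5}\right) = \frac{2809}{9} \left(- \frac{324}{5}\right) = - \frac{101124}{5}$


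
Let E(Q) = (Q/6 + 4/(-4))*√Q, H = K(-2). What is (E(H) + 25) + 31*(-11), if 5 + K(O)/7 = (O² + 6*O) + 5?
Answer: -316 - 62*I*√14/3 ≈ -316.0 - 77.328*I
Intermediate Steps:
K(O) = 7*O² + 42*O (K(O) = -35 + 7*((O² + 6*O) + 5) = -35 + 7*(5 + O² + 6*O) = -35 + (35 + 7*O² + 42*O) = 7*O² + 42*O)
H = -56 (H = 7*(-2)*(6 - 2) = 7*(-2)*4 = -56)
E(Q) = √Q*(-1 + Q/6) (E(Q) = (Q*(⅙) + 4*(-¼))*√Q = (Q/6 - 1)*√Q = (-1 + Q/6)*√Q = √Q*(-1 + Q/6))
(E(H) + 25) + 31*(-11) = (√(-56)*(-6 - 56)/6 + 25) + 31*(-11) = ((⅙)*(2*I*√14)*(-62) + 25) - 341 = (-62*I*√14/3 + 25) - 341 = (25 - 62*I*√14/3) - 341 = -316 - 62*I*√14/3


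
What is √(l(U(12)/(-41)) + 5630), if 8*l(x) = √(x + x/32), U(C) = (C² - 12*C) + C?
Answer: √(605697920 + 246*I*√902)/328 ≈ 75.033 + 0.00045762*I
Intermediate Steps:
U(C) = C² - 11*C
l(x) = √66*√x/64 (l(x) = √(x + x/32)/8 = √(33*x/32)/8 = (√66*√x/8)/8 = √66*√x/64)
√(l(U(12)/(-41)) + 5630) = √(√66*√((12*(-11 + 12))/(-41))/64 + 5630) = √(√66*√((12*1)*(-1/41))/64 + 5630) = √(√66*√(12*(-1/41))/64 + 5630) = √(√66*√(-12/41)/64 + 5630) = √(√66*(2*I*√123/41)/64 + 5630) = √(3*I*√902/1312 + 5630) = √(5630 + 3*I*√902/1312)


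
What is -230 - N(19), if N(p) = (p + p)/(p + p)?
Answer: -231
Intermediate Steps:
N(p) = 1 (N(p) = (2*p)/((2*p)) = (2*p)*(1/(2*p)) = 1)
-230 - N(19) = -230 - 1*1 = -230 - 1 = -231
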